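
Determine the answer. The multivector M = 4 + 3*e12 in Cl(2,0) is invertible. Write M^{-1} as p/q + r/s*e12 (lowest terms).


M = 4 + 3*e12, where e12^2 = -1.
Since M commutes with its reverse ~M = a - b*e12, M * ~M = a^2 - b^2*e12^2 = a^2 + b^2.
So M^{-1} = ~M / (a^2 + b^2) = (a - b*e12)/(a^2 + b^2).
a^2 + b^2 = 16 + 9 = 25
Scalar part = 4/25 = 4/25
Bivector coeff = -3/25 = -3/25
M^{-1} = 4/25 - 3/25*e12


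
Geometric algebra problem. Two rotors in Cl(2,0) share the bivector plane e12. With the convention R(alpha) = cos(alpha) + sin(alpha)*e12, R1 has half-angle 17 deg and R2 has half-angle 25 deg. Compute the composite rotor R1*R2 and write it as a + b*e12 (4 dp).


Same-plane rotors commute and their half-angles add:
R1*R2 = cos(a1 + a2) + sin(a1 + a2)*e12.
a1 + a2 = 17 + 25 = 42 deg
cos(42 deg) = 0.7431
sin(42 deg) = 0.6691
R1*R2 = 0.7431 + 0.6691*e12


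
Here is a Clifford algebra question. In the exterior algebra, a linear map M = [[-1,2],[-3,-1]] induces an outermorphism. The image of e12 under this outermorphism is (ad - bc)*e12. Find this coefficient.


The outermorphism of a linear map f sends e1^e2 to f(e1)^f(e2).
f(e1) = -1*e1 - 3*e2
f(e2) = 2*e1 - 1*e2
f(e1) ^ f(e2) = (-1*e1 - 3*e2) ^ (2*e1 - 1*e2)
= (-1)*(-1)*e12 + (-3)*2*e21
= (1 - (-6))*e12
= 7*e12
Coefficient = 7


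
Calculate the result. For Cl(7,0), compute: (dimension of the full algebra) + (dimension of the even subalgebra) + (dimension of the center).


n = 7 + 0 = 7
Total dim = 2^7 = 128
Even subalgebra dim = 2^6 = 64
n is odd, so center dim = 2
Sum = 128 + 64 + 2 = 194


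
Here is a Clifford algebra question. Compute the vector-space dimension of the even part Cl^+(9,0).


Even subalgebra dimension = 2^(n-1)
n = 9 + 0 = 9
2^(9 - 1) = 2^8 = 256
Verification: sum of C(9,k) for even k = 1 + 36 + 126 + 84 + 9 = 256
Result = 256


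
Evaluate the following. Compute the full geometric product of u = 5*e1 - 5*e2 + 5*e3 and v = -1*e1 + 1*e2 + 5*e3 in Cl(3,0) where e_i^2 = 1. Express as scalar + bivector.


In Cl(3,0): e_i^2 = 1, e_ie_j = -e_je_i for i != j.
Scalar part = u . v = 5*(-1) + (-5)*1 + 5*5
= -5 + (-5) + 25 = 15
e12 coeff = 5*1 - (-5)*(-1) = 5 - 5 = 0
e13 coeff = 5*5 - 5*(-1) = 25 - (-5) = 30
e23 coeff = (-5)*5 - 5*1 = -25 - 5 = -30
uv = 15 + 0*e12 + 30*e13 - 30*e23


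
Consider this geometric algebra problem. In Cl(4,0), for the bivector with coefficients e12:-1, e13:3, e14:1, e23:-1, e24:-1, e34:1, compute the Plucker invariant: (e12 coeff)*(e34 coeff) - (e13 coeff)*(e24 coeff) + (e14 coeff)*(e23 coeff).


Plucker relation: af - be + cd
a*f = (-1)*1 = -1
b*e = 3*(-1) = -3
c*d = 1*(-1) = -1
af - be + cd = -1 - (-3) + (-1)
= 1


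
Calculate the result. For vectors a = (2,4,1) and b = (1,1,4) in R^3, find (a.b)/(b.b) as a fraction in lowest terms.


Projection coefficient = (a . b) / (b . b)
a . b = 2*1 + 4*1 + 1*4
= 2 + 4 + 4 = 10
b . b = 1^2 + 1^2 + 4^2
= 1 + 1 + 16 = 18
Coefficient = 10/18
In lowest terms: 5/9


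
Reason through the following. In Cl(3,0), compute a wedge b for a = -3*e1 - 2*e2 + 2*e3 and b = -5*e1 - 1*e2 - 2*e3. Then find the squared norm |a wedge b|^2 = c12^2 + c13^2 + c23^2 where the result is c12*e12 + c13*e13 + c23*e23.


a wedge b = (a1*b2 - a2*b1)*e12 + (a1*b3 - a3*b1)*e13 + (a2*b3 - a3*b2)*e23
e12 coeff: (-3)*(-1) - (-2)*(-5) = 3 - 10 = -7
e13 coeff: (-3)*(-2) - 2*(-5) = 6 - (-10) = 16
e23 coeff: (-2)*(-2) - 2*(-1) = 4 - (-2) = 6
|a wedge b|^2 = (-7)^2 + 16^2 + 6^2
= 49 + 256 + 36
= 341


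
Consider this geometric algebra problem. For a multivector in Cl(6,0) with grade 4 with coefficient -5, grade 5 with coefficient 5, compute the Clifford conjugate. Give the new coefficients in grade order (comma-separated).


Clifford conjugate sign for grade k: (-1)^(k(k+1)/2)
Grade 4: (-1)^(4*5/2) = (-1)^10 = 1, coeff -5 -> -5
Grade 5: (-1)^(5*6/2) = (-1)^15 = -1, coeff 5 -> -5
Conjugated coefficients: -5, -5


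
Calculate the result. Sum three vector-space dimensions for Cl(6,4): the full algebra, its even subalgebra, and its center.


n = 6 + 4 = 10
Total dim = 2^10 = 1024
Even subalgebra dim = 2^9 = 512
n is even, so center dim = 1
Sum = 1024 + 512 + 1 = 1537


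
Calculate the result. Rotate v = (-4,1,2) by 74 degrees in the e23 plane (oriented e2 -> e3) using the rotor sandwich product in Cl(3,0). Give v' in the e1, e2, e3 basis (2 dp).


Rotor R = cos(37deg) - sin(37deg)*e23
Rotation angle theta = 2 * 37 = 74 degrees in the e23 plane (e2 -> e3).
The component perpendicular to the plane (e1) is invariant: v'_1 = v1 = -4.00
cos(74deg) = 0.2756, sin(74deg) = 0.9613
v'_2 = v2*cos(theta) - v3*sin(theta) = 1*0.2756 - 2*0.9613 = -1.65
v'_3 = v2*sin(theta) + v3*cos(theta) = 1*0.9613 + 2*0.2756 = 1.51
v' = -4.00*e1 - 1.65*e2 + 1.51*e3


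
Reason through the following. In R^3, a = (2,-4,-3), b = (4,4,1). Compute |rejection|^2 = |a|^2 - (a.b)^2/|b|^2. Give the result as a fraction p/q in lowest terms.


|a|^2 = 2^2 + (-4)^2 + (-3)^2 = 29
|b|^2 = 4^2 + 4^2 + 1^2 = 33
a . b = 2*4 + (-4)*4 + (-3)*1 = -11
(a.b)^2 = (-11)^2 = 121
|rej|^2 = 29 - 121/33
= (957 - 121)/33
= 836/33
In lowest terms: 76/3


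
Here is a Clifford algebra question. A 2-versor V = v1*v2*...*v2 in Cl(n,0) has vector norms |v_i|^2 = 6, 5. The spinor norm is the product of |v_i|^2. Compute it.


Spinor norm N(V) = |v1|^2 * |v2|^2 * ... * |v2|^2
= 6 * 5
Running product: 6, 30
N(V) = 30


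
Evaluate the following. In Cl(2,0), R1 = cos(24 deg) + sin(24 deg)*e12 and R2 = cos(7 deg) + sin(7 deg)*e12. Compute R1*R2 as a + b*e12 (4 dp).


Same-plane rotors commute and their half-angles add:
R1*R2 = cos(a1 + a2) + sin(a1 + a2)*e12.
a1 + a2 = 24 + 7 = 31 deg
cos(31 deg) = 0.8572
sin(31 deg) = 0.5150
R1*R2 = 0.8572 + 0.5150*e12


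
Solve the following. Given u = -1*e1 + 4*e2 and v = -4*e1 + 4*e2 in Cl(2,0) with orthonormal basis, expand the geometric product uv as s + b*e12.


Expand: (-1*e1 + 4*e2)(-4*e1 + 4*e2)
= (-1)*(-4)*e1e1 + (-1)*4*e1e2 + 4*(-4)*e2e1 + 4*4*e2e2
Using e1^2 = e2^2 = 1, e2e1 = -e1e2:
Scalar part s = (-1)*(-4) + 4*4 = 4 + 16 = 20
Bivector part b = (-1)*4 - 4*(-4) = -4 - (-16) = 12
uv = 20 + 12*e12


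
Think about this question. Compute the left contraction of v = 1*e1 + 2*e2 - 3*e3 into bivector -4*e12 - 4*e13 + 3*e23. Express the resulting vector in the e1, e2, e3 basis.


Left contraction v _| B = <vB>_1 (grade-1 part of the geometric product vB).
Using e1_|e12 = e2, e2_|e12 = -e1, e1_|e13 = e3, e3_|e13 = -e1, e2_|e23 = e3, e3_|e23 = -e2:
e1 coeff: -v2*b12 - v3*b13 = -(2)*(-4) - (-3)*(-4) = -4
e2 coeff: v1*b12 - v3*b23 = (1)*(-4) - (-3)*(3) = 5
e3 coeff: v1*b13 + v2*b23 = (1)*(-4) + (2)*(3) = 2
v _| B = -4*e1 + 5*e2 + 2*e3


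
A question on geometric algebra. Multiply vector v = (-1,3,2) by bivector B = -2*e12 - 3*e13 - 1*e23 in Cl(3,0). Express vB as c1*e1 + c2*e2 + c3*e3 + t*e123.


vB has grade-1 (vector) and grade-3 (trivector) parts: vB = (v _| B) + (v ^ B).
Vector part <vB>_1:
  e1: -v2*b12 - v3*b13 = -(3)*(-2) - (2)*(-3) = 12
  e2: v1*b12 - v3*b23 = (-1)*(-2) - (2)*(-1) = 4
  e3: v1*b13 + v2*b23 = (-1)*(-3) + (3)*(-1) = 0
Trivector part <vB>_3:
  e123: v1*b23 - v2*b13 + v3*b12 = (-1)*(-1) - (3)*(-3) + (2)*(-2) = 6
vB = 12*e1 + 4*e2 + 0*e3 + 6*e123


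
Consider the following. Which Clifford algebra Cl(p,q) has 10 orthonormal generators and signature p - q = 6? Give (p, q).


We need p + q = 10 and p - q = 6.
Adding: 2p = 10 + 6 = 16, so p = 8.
Then q = 10 - 8 = 2.
(p, q) = (8, 2)


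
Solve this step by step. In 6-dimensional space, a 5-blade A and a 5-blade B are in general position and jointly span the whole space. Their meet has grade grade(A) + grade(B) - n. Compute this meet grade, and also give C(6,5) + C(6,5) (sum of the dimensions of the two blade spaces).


Meet grade = grade(A) + grade(B) - n
= 5 + 5 - 6 = 4
C(6,5) = 6
C(6,5) = 6
dim_A + dim_B = 6 + 6 = 12


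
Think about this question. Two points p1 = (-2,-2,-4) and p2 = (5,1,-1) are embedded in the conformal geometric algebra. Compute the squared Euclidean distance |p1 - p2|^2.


p1 - p2 = (-7, -3, -3)
|p1 - p2|^2 = (-7)^2 + (-3)^2 + (-3)^2
= 49 + 9 + 9
= 67


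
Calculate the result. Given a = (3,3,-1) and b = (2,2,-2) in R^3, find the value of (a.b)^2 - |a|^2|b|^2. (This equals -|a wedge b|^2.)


a . b = 3*2 + 3*2 + (-1)*(-2)
= 6 + 6 + 2 = 14
|a|^2 = 3^2 + 3^2 + (-1)^2 = 19
|b|^2 = 2^2 + 2^2 + (-2)^2 = 12
(a.b)^2 = 14^2 = 196
|a|^2 * |b|^2 = 19 * 12 = 228
Result = 196 - 228 = -32


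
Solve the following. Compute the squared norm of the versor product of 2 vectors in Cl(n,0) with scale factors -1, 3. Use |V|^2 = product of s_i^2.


Each vector v_i has |v_i|^2 = s_i^2
Squared scales: (-1)^2 = 1, 3^2 = 9
|V|^2 = 1 * 9
= 9


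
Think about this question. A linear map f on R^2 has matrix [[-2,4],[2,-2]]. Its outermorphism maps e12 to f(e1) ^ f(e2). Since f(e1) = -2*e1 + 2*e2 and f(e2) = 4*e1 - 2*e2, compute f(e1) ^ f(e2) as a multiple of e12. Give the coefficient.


The outermorphism of a linear map f sends e1^e2 to f(e1)^f(e2).
f(e1) = -2*e1 + 2*e2
f(e2) = 4*e1 - 2*e2
f(e1) ^ f(e2) = (-2*e1 + 2*e2) ^ (4*e1 - 2*e2)
= (-2)*(-2)*e12 + 2*4*e21
= (4 - 8)*e12
= -4*e12
Coefficient = -4


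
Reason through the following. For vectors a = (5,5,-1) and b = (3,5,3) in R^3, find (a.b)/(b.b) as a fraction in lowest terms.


Projection coefficient = (a . b) / (b . b)
a . b = 5*3 + 5*5 + (-1)*3
= 15 + 25 + (-3) = 37
b . b = 3^2 + 5^2 + 3^2
= 9 + 25 + 9 = 43
Coefficient = 37/43
In lowest terms: 37/43


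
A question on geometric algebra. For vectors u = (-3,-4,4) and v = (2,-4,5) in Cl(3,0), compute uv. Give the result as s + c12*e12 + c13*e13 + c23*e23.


In Cl(3,0): e_i^2 = 1, e_ie_j = -e_je_i for i != j.
Scalar part = u . v = (-3)*2 + (-4)*(-4) + 4*5
= -6 + 16 + 20 = 30
e12 coeff = (-3)*(-4) - (-4)*2 = 12 - (-8) = 20
e13 coeff = (-3)*5 - 4*2 = -15 - 8 = -23
e23 coeff = (-4)*5 - 4*(-4) = -20 - (-16) = -4
uv = 30 + 20*e12 - 23*e13 - 4*e23


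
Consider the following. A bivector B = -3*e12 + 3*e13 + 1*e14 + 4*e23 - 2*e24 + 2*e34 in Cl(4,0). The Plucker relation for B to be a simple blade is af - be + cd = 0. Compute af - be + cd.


Plucker relation: af - be + cd
a*f = (-3)*2 = -6
b*e = 3*(-2) = -6
c*d = 1*4 = 4
af - be + cd = -6 - (-6) + 4
= 4


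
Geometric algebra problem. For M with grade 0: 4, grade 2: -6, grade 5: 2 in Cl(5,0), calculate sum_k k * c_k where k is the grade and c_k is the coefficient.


Grade-weighted sum = sum of grade_k * coefficient_k
0*4 = 0
2*(-6) = -12
5*2 = 10
Total = 0 + (-12) + 10 = -2


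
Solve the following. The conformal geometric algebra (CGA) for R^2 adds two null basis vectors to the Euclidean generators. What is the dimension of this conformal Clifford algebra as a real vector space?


The conformal model of R^2 uses Cl(3,1): the 2 Euclidean generators plus two extra orthogonal generators e+ (e+^2 = +1) and e- (e-^2 = -1), from which the null vectors e0, einf are built.
Number of generators m = 2 + 2 = 4.
dim Cl(p,q) = 2^m = 2^4 = 16


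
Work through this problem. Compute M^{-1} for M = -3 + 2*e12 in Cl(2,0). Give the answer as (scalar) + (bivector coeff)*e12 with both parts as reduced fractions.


M = -3 + 2*e12, where e12^2 = -1.
Since M commutes with its reverse ~M = a - b*e12, M * ~M = a^2 - b^2*e12^2 = a^2 + b^2.
So M^{-1} = ~M / (a^2 + b^2) = (a - b*e12)/(a^2 + b^2).
a^2 + b^2 = 9 + 4 = 13
Scalar part = -3/13 = -3/13
Bivector coeff = -2/13 = -2/13
M^{-1} = -3/13 - 2/13*e12


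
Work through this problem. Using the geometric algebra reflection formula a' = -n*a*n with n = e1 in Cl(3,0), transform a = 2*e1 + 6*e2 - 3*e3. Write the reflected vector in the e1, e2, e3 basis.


Reflection formula: a' = -n*a*n, with n = e1 (unit vector, n^2 = 1).
For reflection through hyperplane perp to e1:
The component along e1 flips sign, others stay.
a = (2, 6, -3)
a' = (-2, 6, -3)
a' = -2*e1 + 6*e2 - 3*e3


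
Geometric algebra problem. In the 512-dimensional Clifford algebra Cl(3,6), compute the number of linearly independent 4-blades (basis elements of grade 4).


Number of grade-k basis blades in Cl(p,q) with n = p + q is C(n, k).
n = 3 + 6 = 9
C(9, 4) = 9! / (4! * 5!)
= 362880 / (24 * 120)
= 126


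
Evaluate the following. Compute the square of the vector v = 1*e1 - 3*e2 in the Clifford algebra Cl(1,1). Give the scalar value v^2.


v^2 = sum of c_i^2 * e_i^2
Positive signature terms (e_i^2 = +1): 1^2 = 1
Negative signature terms (e_j^2 = -1): (-3)^2 = 9
v^2 = 1 - 9 = -8


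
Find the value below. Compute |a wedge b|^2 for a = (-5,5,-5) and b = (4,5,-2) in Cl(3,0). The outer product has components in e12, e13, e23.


a wedge b = (a1*b2 - a2*b1)*e12 + (a1*b3 - a3*b1)*e13 + (a2*b3 - a3*b2)*e23
e12 coeff: (-5)*5 - 5*4 = -25 - 20 = -45
e13 coeff: (-5)*(-2) - (-5)*4 = 10 - (-20) = 30
e23 coeff: 5*(-2) - (-5)*5 = -10 - (-25) = 15
|a wedge b|^2 = (-45)^2 + 30^2 + 15^2
= 2025 + 900 + 225
= 3150


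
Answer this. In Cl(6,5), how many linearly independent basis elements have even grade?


Even subalgebra dimension = 2^(n-1)
n = 6 + 5 = 11
2^(11 - 1) = 2^10 = 1024
Verification: sum of C(11,k) for even k = 1 + 55 + 330 + 462 + 165 + 11 = 1024
Result = 1024


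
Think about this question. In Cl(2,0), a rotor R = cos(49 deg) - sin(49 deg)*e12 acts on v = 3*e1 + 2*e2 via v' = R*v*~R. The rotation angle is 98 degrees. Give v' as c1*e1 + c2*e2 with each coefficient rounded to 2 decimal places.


Rotor R = cos(49deg) - sin(49deg)*e12
Rotation angle theta = 2 * 49 = 98 degrees
v' = R*v*~R rotates v by theta.
cos(98deg) = -0.1392, sin(98deg) = 0.9903
v'_1 = 3*cos(98deg) - 2*sin(98deg)
= 3*(-0.1392) - 2*0.9903
= -2.40
v'_2 = 3*sin(98deg) + 2*cos(98deg)
= 3*0.9903 + 2*(-0.1392)
= 2.69
v' = -2.40*e1 + 2.69*e2


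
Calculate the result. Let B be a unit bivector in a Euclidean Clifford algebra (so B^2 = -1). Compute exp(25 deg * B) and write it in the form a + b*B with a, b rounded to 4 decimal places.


For a unit bivector B with B^2 = -1, the exponential series gives
e^(theta*B) = cos(theta) + sin(theta)*B (the GA analogue of Euler's formula).
theta = 25 degrees = 0.436332 rad
cos(25 deg) = 0.9063
sin(25 deg) = 0.4226
exp(theta*B) = 0.9063 + 0.4226*B


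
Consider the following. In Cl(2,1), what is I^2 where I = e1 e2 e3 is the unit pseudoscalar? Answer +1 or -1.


The pseudoscalar I = e1...e_n (product of all n generators) of Cl(p,q) satisfies I^2 = (-1)^(q + n(n-1)/2).
p = 2, q = 1, n = p + q = 3
n(n-1)/2 = 3 * 2 / 2 = 3
Exponent = q + n(n-1)/2 = 1 + 3 = 4
I^2 = (-1)^4 = +1


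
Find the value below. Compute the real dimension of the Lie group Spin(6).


Spin(n) double-covers SO(n); both have Lie algebra so(n) of dimension n(n-1)/2.
n = 6
n(n-1) = 6 * 5 = 30
dim Spin(6) = 30/2 = 15


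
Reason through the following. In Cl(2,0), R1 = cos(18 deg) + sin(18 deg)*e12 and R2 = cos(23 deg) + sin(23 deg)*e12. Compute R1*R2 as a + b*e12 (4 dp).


Same-plane rotors commute and their half-angles add:
R1*R2 = cos(a1 + a2) + sin(a1 + a2)*e12.
a1 + a2 = 18 + 23 = 41 deg
cos(41 deg) = 0.7547
sin(41 deg) = 0.6561
R1*R2 = 0.7547 + 0.6561*e12


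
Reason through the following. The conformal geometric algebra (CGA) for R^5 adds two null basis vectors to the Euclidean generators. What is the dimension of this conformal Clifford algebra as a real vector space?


The conformal model of R^5 uses Cl(6,1): the 5 Euclidean generators plus two extra orthogonal generators e+ (e+^2 = +1) and e- (e-^2 = -1), from which the null vectors e0, einf are built.
Number of generators m = 5 + 2 = 7.
dim Cl(p,q) = 2^m = 2^7 = 128


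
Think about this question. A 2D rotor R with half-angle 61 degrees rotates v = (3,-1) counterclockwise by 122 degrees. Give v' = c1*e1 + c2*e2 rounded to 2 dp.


Rotor R = cos(61deg) - sin(61deg)*e12
Rotation angle theta = 2 * 61 = 122 degrees
v' = R*v*~R rotates v by theta.
cos(122deg) = -0.5299, sin(122deg) = 0.8480
v'_1 = 3*cos(122deg) - (-1)*sin(122deg)
= 3*(-0.5299) - (-1)*0.8480
= -0.74
v'_2 = 3*sin(122deg) + (-1)*cos(122deg)
= 3*0.8480 + (-1)*(-0.5299)
= 3.07
v' = -0.74*e1 + 3.07*e2


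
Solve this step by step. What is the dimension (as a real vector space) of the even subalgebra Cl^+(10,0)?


Even subalgebra dimension = 2^(n-1)
n = 10 + 0 = 10
2^(10 - 1) = 2^9 = 512
Verification: sum of C(10,k) for even k = 1 + 45 + 210 + 210 + 45 + 1 = 512
Result = 512


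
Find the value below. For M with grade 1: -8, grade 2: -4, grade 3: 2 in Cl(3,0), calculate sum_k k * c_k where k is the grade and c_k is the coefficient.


Grade-weighted sum = sum of grade_k * coefficient_k
1*(-8) = -8
2*(-4) = -8
3*2 = 6
Total = -8 + (-8) + 6 = -10


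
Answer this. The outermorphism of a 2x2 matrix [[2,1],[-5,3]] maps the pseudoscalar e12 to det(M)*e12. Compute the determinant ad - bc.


The outermorphism of a linear map f sends e1^e2 to f(e1)^f(e2).
f(e1) = 2*e1 - 5*e2
f(e2) = 1*e1 + 3*e2
f(e1) ^ f(e2) = (2*e1 - 5*e2) ^ (1*e1 + 3*e2)
= 2*3*e12 + (-5)*1*e21
= (6 - (-5))*e12
= 11*e12
Coefficient = 11


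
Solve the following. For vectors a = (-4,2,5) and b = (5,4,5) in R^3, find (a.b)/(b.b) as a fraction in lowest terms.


Projection coefficient = (a . b) / (b . b)
a . b = (-4)*5 + 2*4 + 5*5
= -20 + 8 + 25 = 13
b . b = 5^2 + 4^2 + 5^2
= 25 + 16 + 25 = 66
Coefficient = 13/66
In lowest terms: 13/66


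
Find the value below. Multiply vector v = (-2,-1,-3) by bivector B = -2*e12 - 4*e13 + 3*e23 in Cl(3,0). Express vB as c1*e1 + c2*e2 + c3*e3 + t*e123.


vB has grade-1 (vector) and grade-3 (trivector) parts: vB = (v _| B) + (v ^ B).
Vector part <vB>_1:
  e1: -v2*b12 - v3*b13 = -(-1)*(-2) - (-3)*(-4) = -14
  e2: v1*b12 - v3*b23 = (-2)*(-2) - (-3)*(3) = 13
  e3: v1*b13 + v2*b23 = (-2)*(-4) + (-1)*(3) = 5
Trivector part <vB>_3:
  e123: v1*b23 - v2*b13 + v3*b12 = (-2)*(3) - (-1)*(-4) + (-3)*(-2) = -4
vB = -14*e1 + 13*e2 + 5*e3 - 4*e123


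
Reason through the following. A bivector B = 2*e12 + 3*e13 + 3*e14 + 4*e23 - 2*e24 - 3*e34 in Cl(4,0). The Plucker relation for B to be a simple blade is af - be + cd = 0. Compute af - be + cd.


Plucker relation: af - be + cd
a*f = 2*(-3) = -6
b*e = 3*(-2) = -6
c*d = 3*4 = 12
af - be + cd = -6 - (-6) + 12
= 12


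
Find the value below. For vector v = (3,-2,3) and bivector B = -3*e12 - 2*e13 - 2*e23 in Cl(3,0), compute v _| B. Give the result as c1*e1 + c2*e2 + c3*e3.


Left contraction v _| B = <vB>_1 (grade-1 part of the geometric product vB).
Using e1_|e12 = e2, e2_|e12 = -e1, e1_|e13 = e3, e3_|e13 = -e1, e2_|e23 = e3, e3_|e23 = -e2:
e1 coeff: -v2*b12 - v3*b13 = -(-2)*(-3) - (3)*(-2) = 0
e2 coeff: v1*b12 - v3*b23 = (3)*(-3) - (3)*(-2) = -3
e3 coeff: v1*b13 + v2*b23 = (3)*(-2) + (-2)*(-2) = -2
v _| B = 0*e1 - 3*e2 - 2*e3


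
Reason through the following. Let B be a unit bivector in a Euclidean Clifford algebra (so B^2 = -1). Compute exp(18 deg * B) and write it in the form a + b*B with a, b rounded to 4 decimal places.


For a unit bivector B with B^2 = -1, the exponential series gives
e^(theta*B) = cos(theta) + sin(theta)*B (the GA analogue of Euler's formula).
theta = 18 degrees = 0.314159 rad
cos(18 deg) = 0.9511
sin(18 deg) = 0.3090
exp(theta*B) = 0.9511 + 0.3090*B


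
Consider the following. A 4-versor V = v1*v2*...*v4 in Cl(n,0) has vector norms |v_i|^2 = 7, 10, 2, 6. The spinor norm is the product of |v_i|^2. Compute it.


Spinor norm N(V) = |v1|^2 * |v2|^2 * ... * |v4|^2
= 7 * 10 * 2 * 6
Running product: 7, 70, 140, 840
N(V) = 840


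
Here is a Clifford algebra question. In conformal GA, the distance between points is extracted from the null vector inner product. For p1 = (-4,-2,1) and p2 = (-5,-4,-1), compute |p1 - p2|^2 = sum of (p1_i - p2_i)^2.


p1 - p2 = (1, 2, 2)
|p1 - p2|^2 = 1^2 + 2^2 + 2^2
= 1 + 4 + 4
= 9


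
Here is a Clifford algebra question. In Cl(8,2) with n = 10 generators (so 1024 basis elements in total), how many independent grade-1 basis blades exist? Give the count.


Number of grade-k basis blades in Cl(p,q) with n = p + q is C(n, k).
n = 8 + 2 = 10
C(10, 1) = 10! / (1! * 9!)
= 3628800 / (1 * 362880)
= 10


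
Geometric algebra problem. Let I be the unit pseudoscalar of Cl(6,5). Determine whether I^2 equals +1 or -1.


The pseudoscalar I = e1...e_n (product of all n generators) of Cl(p,q) satisfies I^2 = (-1)^(q + n(n-1)/2).
p = 6, q = 5, n = p + q = 11
n(n-1)/2 = 11 * 10 / 2 = 55
Exponent = q + n(n-1)/2 = 5 + 55 = 60
I^2 = (-1)^60 = +1


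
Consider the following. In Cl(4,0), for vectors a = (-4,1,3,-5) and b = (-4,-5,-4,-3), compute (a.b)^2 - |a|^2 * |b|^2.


a . b = (-4)*(-4) + 1*(-5) + 3*(-4) + (-5)*(-3)
= 16 + (-5) + (-12) + 15 = 14
|a|^2 = (-4)^2 + 1^2 + 3^2 + (-5)^2 = 51
|b|^2 = (-4)^2 + (-5)^2 + (-4)^2 + (-3)^2 = 66
(a.b)^2 = 14^2 = 196
|a|^2 * |b|^2 = 51 * 66 = 3366
Result = 196 - 3366 = -3170


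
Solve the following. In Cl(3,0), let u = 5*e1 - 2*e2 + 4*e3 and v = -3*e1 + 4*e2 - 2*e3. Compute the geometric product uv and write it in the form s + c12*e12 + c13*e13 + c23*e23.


In Cl(3,0): e_i^2 = 1, e_ie_j = -e_je_i for i != j.
Scalar part = u . v = 5*(-3) + (-2)*4 + 4*(-2)
= -15 + (-8) + (-8) = -31
e12 coeff = 5*4 - (-2)*(-3) = 20 - 6 = 14
e13 coeff = 5*(-2) - 4*(-3) = -10 - (-12) = 2
e23 coeff = (-2)*(-2) - 4*4 = 4 - 16 = -12
uv = -31 + 14*e12 + 2*e13 - 12*e23


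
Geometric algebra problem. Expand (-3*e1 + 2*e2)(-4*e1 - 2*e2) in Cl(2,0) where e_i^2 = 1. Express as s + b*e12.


Expand: (-3*e1 + 2*e2)(-4*e1 - 2*e2)
= (-3)*(-4)*e1e1 + (-3)*(-2)*e1e2 + 2*(-4)*e2e1 + 2*(-2)*e2e2
Using e1^2 = e2^2 = 1, e2e1 = -e1e2:
Scalar part s = (-3)*(-4) + 2*(-2) = 12 + (-4) = 8
Bivector part b = (-3)*(-2) - 2*(-4) = 6 - (-8) = 14
uv = 8 + 14*e12


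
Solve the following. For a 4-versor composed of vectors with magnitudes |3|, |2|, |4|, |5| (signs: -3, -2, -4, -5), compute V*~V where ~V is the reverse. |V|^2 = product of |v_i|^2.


Each vector v_i has |v_i|^2 = s_i^2
Squared scales: (-3)^2 = 9, (-2)^2 = 4, (-4)^2 = 16, (-5)^2 = 25
|V|^2 = 9 * 4 * 16 * 25
= 14400


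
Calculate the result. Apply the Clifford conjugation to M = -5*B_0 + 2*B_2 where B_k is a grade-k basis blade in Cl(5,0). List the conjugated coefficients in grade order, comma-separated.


Clifford conjugate sign for grade k: (-1)^(k(k+1)/2)
Grade 0: (-1)^(0*1/2) = (-1)^0 = 1, coeff -5 -> -5
Grade 2: (-1)^(2*3/2) = (-1)^3 = -1, coeff 2 -> -2
Conjugated coefficients: -5, -2


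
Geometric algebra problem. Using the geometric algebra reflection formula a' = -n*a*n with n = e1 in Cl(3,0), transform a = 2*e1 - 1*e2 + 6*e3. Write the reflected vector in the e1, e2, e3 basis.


Reflection formula: a' = -n*a*n, with n = e1 (unit vector, n^2 = 1).
For reflection through hyperplane perp to e1:
The component along e1 flips sign, others stay.
a = (2, -1, 6)
a' = (-2, -1, 6)
a' = -2*e1 - 1*e2 + 6*e3


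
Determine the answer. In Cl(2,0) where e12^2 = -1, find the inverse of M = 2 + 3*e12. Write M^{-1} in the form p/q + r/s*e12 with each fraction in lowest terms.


M = 2 + 3*e12, where e12^2 = -1.
Since M commutes with its reverse ~M = a - b*e12, M * ~M = a^2 - b^2*e12^2 = a^2 + b^2.
So M^{-1} = ~M / (a^2 + b^2) = (a - b*e12)/(a^2 + b^2).
a^2 + b^2 = 4 + 9 = 13
Scalar part = 2/13 = 2/13
Bivector coeff = -3/13 = -3/13
M^{-1} = 2/13 - 3/13*e12


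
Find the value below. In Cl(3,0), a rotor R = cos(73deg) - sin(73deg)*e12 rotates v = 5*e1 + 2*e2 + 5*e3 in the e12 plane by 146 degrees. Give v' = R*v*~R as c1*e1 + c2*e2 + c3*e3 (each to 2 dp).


Rotor R = cos(73deg) - sin(73deg)*e12
Rotation angle theta = 2 * 73 = 146 degrees in the e12 plane (e1 -> e2).
The component perpendicular to the plane (e3) is invariant: v'_3 = v3 = 5.00
cos(146deg) = -0.8290, sin(146deg) = 0.5592
v'_1 = v1*cos(theta) - v2*sin(theta) = 5*(-0.8290) - 2*0.5592 = -5.26
v'_2 = v1*sin(theta) + v2*cos(theta) = 5*0.5592 + 2*(-0.8290) = 1.14
v' = -5.26*e1 + 1.14*e2 + 5.00*e3


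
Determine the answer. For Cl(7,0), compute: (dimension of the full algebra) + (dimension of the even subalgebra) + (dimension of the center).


n = 7 + 0 = 7
Total dim = 2^7 = 128
Even subalgebra dim = 2^6 = 64
n is odd, so center dim = 2
Sum = 128 + 64 + 2 = 194


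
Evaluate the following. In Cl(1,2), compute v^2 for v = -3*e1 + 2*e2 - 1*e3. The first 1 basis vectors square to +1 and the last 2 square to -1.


v^2 = sum of c_i^2 * e_i^2
Positive signature terms (e_i^2 = +1): (-3)^2 = 9
Negative signature terms (e_j^2 = -1): 2^2 + (-1)^2 = 5
v^2 = 9 - 5 = 4


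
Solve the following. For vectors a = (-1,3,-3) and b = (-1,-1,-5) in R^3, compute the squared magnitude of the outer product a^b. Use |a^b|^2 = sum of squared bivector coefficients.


a wedge b = (a1*b2 - a2*b1)*e12 + (a1*b3 - a3*b1)*e13 + (a2*b3 - a3*b2)*e23
e12 coeff: (-1)*(-1) - 3*(-1) = 1 - (-3) = 4
e13 coeff: (-1)*(-5) - (-3)*(-1) = 5 - 3 = 2
e23 coeff: 3*(-5) - (-3)*(-1) = -15 - 3 = -18
|a wedge b|^2 = 4^2 + 2^2 + (-18)^2
= 16 + 4 + 324
= 344


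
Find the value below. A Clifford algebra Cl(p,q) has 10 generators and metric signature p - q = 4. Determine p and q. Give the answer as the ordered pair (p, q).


We need p + q = 10 and p - q = 4.
Adding: 2p = 10 + 4 = 14, so p = 7.
Then q = 10 - 7 = 3.
(p, q) = (7, 3)


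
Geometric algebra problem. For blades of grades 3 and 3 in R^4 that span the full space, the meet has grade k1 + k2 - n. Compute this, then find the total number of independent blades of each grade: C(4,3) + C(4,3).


Meet grade = grade(A) + grade(B) - n
= 3 + 3 - 4 = 2
C(4,3) = 4
C(4,3) = 4
dim_A + dim_B = 4 + 4 = 8


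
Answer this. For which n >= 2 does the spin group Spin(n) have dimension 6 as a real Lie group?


dim Spin(n) = dim so(n) = n(n-1)/2.
Solve n(n-1)/2 = 6, i.e. n^2 - n - 12 = 0.
Discriminant = 1 + 8*6 = 49
n = (1 + sqrt(49))/2 = (1 + 7)/2 = 4


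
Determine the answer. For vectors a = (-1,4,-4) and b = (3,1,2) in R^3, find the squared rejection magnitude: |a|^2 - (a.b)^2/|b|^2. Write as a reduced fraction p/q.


|a|^2 = (-1)^2 + 4^2 + (-4)^2 = 33
|b|^2 = 3^2 + 1^2 + 2^2 = 14
a . b = (-1)*3 + 4*1 + (-4)*2 = -7
(a.b)^2 = (-7)^2 = 49
|rej|^2 = 33 - 49/14
= (462 - 49)/14
= 413/14
In lowest terms: 59/2


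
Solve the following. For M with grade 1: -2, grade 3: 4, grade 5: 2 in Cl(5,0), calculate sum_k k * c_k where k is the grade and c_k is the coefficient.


Grade-weighted sum = sum of grade_k * coefficient_k
1*(-2) = -2
3*4 = 12
5*2 = 10
Total = -2 + 12 + 10 = 20


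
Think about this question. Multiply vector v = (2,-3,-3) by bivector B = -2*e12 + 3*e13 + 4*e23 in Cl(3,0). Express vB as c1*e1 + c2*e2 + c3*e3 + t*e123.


vB has grade-1 (vector) and grade-3 (trivector) parts: vB = (v _| B) + (v ^ B).
Vector part <vB>_1:
  e1: -v2*b12 - v3*b13 = -(-3)*(-2) - (-3)*(3) = 3
  e2: v1*b12 - v3*b23 = (2)*(-2) - (-3)*(4) = 8
  e3: v1*b13 + v2*b23 = (2)*(3) + (-3)*(4) = -6
Trivector part <vB>_3:
  e123: v1*b23 - v2*b13 + v3*b12 = (2)*(4) - (-3)*(3) + (-3)*(-2) = 23
vB = 3*e1 + 8*e2 - 6*e3 + 23*e123


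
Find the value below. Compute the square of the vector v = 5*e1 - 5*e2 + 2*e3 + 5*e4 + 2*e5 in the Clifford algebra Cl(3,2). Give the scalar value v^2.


v^2 = sum of c_i^2 * e_i^2
Positive signature terms (e_i^2 = +1): 5^2 + (-5)^2 + 2^2 = 54
Negative signature terms (e_j^2 = -1): 5^2 + 2^2 = 29
v^2 = 54 - 29 = 25


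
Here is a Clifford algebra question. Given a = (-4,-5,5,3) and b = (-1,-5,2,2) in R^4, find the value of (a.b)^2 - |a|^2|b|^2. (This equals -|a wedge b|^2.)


a . b = (-4)*(-1) + (-5)*(-5) + 5*2 + 3*2
= 4 + 25 + 10 + 6 = 45
|a|^2 = (-4)^2 + (-5)^2 + 5^2 + 3^2 = 75
|b|^2 = (-1)^2 + (-5)^2 + 2^2 + 2^2 = 34
(a.b)^2 = 45^2 = 2025
|a|^2 * |b|^2 = 75 * 34 = 2550
Result = 2025 - 2550 = -525


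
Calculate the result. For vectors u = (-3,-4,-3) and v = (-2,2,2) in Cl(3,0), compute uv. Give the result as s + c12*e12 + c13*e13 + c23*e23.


In Cl(3,0): e_i^2 = 1, e_ie_j = -e_je_i for i != j.
Scalar part = u . v = (-3)*(-2) + (-4)*2 + (-3)*2
= 6 + (-8) + (-6) = -8
e12 coeff = (-3)*2 - (-4)*(-2) = -6 - 8 = -14
e13 coeff = (-3)*2 - (-3)*(-2) = -6 - 6 = -12
e23 coeff = (-4)*2 - (-3)*2 = -8 - (-6) = -2
uv = -8 - 14*e12 - 12*e13 - 2*e23


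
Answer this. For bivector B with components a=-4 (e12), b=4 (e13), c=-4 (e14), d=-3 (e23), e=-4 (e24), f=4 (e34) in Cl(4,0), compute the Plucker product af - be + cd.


Plucker relation: af - be + cd
a*f = (-4)*4 = -16
b*e = 4*(-4) = -16
c*d = (-4)*(-3) = 12
af - be + cd = -16 - (-16) + 12
= 12


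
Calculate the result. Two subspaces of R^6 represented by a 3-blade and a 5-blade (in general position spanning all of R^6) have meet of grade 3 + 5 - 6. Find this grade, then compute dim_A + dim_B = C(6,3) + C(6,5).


Meet grade = grade(A) + grade(B) - n
= 3 + 5 - 6 = 2
C(6,3) = 20
C(6,5) = 6
dim_A + dim_B = 20 + 6 = 26


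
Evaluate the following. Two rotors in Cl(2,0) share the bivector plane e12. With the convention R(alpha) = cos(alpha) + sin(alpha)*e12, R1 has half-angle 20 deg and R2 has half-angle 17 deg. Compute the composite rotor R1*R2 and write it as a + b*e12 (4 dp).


Same-plane rotors commute and their half-angles add:
R1*R2 = cos(a1 + a2) + sin(a1 + a2)*e12.
a1 + a2 = 20 + 17 = 37 deg
cos(37 deg) = 0.7986
sin(37 deg) = 0.6018
R1*R2 = 0.7986 + 0.6018*e12


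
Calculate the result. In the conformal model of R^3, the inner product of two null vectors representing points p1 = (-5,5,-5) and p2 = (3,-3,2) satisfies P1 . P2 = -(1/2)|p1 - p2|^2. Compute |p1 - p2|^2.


p1 - p2 = (-8, 8, -7)
|p1 - p2|^2 = (-8)^2 + 8^2 + (-7)^2
= 64 + 64 + 49
= 177


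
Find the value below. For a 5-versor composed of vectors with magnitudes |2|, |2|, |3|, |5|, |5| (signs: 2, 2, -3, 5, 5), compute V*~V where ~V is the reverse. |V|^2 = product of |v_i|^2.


Each vector v_i has |v_i|^2 = s_i^2
Squared scales: 2^2 = 4, 2^2 = 4, (-3)^2 = 9, 5^2 = 25, 5^2 = 25
|V|^2 = 4 * 4 * 9 * 25 * 25
= 90000


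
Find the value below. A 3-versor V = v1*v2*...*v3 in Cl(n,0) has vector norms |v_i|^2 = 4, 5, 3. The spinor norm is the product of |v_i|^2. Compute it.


Spinor norm N(V) = |v1|^2 * |v2|^2 * ... * |v3|^2
= 4 * 5 * 3
Running product: 4, 20, 60
N(V) = 60


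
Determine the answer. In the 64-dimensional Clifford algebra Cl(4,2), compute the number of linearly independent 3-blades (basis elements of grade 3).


Number of grade-k basis blades in Cl(p,q) with n = p + q is C(n, k).
n = 4 + 2 = 6
C(6, 3) = 6! / (3! * 3!)
= 720 / (6 * 6)
= 20


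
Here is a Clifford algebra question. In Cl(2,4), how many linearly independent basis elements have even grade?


Even subalgebra dimension = 2^(n-1)
n = 2 + 4 = 6
2^(6 - 1) = 2^5 = 32
Verification: sum of C(6,k) for even k = 1 + 15 + 15 + 1 = 32
Result = 32


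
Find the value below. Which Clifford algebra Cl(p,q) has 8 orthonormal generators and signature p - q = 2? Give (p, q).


We need p + q = 8 and p - q = 2.
Adding: 2p = 8 + 2 = 10, so p = 5.
Then q = 8 - 5 = 3.
(p, q) = (5, 3)


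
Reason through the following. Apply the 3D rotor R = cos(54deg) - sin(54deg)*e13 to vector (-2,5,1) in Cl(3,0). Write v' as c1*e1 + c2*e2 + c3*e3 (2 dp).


Rotor R = cos(54deg) - sin(54deg)*e13
Rotation angle theta = 2 * 54 = 108 degrees in the e13 plane (e1 -> e3).
The component perpendicular to the plane (e2) is invariant: v'_2 = v2 = 5.00
cos(108deg) = -0.3090, sin(108deg) = 0.9511
v'_1 = v1*cos(theta) - v3*sin(theta) = -2*(-0.3090) - 1*0.9511 = -0.33
v'_3 = v1*sin(theta) + v3*cos(theta) = -2*0.9511 + 1*(-0.3090) = -2.21
v' = -0.33*e1 + 5.00*e2 - 2.21*e3


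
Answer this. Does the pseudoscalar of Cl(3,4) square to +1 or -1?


The pseudoscalar I = e1...e_n (product of all n generators) of Cl(p,q) satisfies I^2 = (-1)^(q + n(n-1)/2).
p = 3, q = 4, n = p + q = 7
n(n-1)/2 = 7 * 6 / 2 = 21
Exponent = q + n(n-1)/2 = 4 + 21 = 25
I^2 = (-1)^25 = -1


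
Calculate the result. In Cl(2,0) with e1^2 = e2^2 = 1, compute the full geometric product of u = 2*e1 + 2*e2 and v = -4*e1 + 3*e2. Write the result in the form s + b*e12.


Expand: (2*e1 + 2*e2)(-4*e1 + 3*e2)
= 2*(-4)*e1e1 + 2*3*e1e2 + 2*(-4)*e2e1 + 2*3*e2e2
Using e1^2 = e2^2 = 1, e2e1 = -e1e2:
Scalar part s = 2*(-4) + 2*3 = -8 + 6 = -2
Bivector part b = 2*3 - 2*(-4) = 6 - (-8) = 14
uv = -2 + 14*e12


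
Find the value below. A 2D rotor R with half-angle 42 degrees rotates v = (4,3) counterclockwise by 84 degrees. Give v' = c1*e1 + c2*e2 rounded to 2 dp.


Rotor R = cos(42deg) - sin(42deg)*e12
Rotation angle theta = 2 * 42 = 84 degrees
v' = R*v*~R rotates v by theta.
cos(84deg) = 0.1045, sin(84deg) = 0.9945
v'_1 = 4*cos(84deg) - 3*sin(84deg)
= 4*0.1045 - 3*0.9945
= -2.57
v'_2 = 4*sin(84deg) + 3*cos(84deg)
= 4*0.9945 + 3*0.1045
= 4.29
v' = -2.57*e1 + 4.29*e2


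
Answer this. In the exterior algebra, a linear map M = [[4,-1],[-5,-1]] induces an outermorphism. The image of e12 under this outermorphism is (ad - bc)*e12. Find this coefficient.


The outermorphism of a linear map f sends e1^e2 to f(e1)^f(e2).
f(e1) = 4*e1 - 5*e2
f(e2) = -1*e1 - 1*e2
f(e1) ^ f(e2) = (4*e1 - 5*e2) ^ (-1*e1 - 1*e2)
= 4*(-1)*e12 + (-5)*(-1)*e21
= (-4 - 5)*e12
= -9*e12
Coefficient = -9


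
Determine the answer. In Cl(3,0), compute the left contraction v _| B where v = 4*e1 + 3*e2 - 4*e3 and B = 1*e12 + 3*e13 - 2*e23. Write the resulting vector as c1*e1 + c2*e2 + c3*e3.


Left contraction v _| B = <vB>_1 (grade-1 part of the geometric product vB).
Using e1_|e12 = e2, e2_|e12 = -e1, e1_|e13 = e3, e3_|e13 = -e1, e2_|e23 = e3, e3_|e23 = -e2:
e1 coeff: -v2*b12 - v3*b13 = -(3)*(1) - (-4)*(3) = 9
e2 coeff: v1*b12 - v3*b23 = (4)*(1) - (-4)*(-2) = -4
e3 coeff: v1*b13 + v2*b23 = (4)*(3) + (3)*(-2) = 6
v _| B = 9*e1 - 4*e2 + 6*e3


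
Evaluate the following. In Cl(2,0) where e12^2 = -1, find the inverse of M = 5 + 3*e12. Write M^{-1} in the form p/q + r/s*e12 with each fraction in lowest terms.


M = 5 + 3*e12, where e12^2 = -1.
Since M commutes with its reverse ~M = a - b*e12, M * ~M = a^2 - b^2*e12^2 = a^2 + b^2.
So M^{-1} = ~M / (a^2 + b^2) = (a - b*e12)/(a^2 + b^2).
a^2 + b^2 = 25 + 9 = 34
Scalar part = 5/34 = 5/34
Bivector coeff = -3/34 = -3/34
M^{-1} = 5/34 - 3/34*e12


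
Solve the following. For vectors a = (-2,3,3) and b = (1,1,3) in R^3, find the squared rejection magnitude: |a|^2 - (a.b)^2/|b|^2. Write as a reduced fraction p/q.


|a|^2 = (-2)^2 + 3^2 + 3^2 = 22
|b|^2 = 1^2 + 1^2 + 3^2 = 11
a . b = (-2)*1 + 3*1 + 3*3 = 10
(a.b)^2 = 10^2 = 100
|rej|^2 = 22 - 100/11
= (242 - 100)/11
= 142/11
In lowest terms: 142/11


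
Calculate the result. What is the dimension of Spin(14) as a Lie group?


Spin(n) double-covers SO(n); both have Lie algebra so(n) of dimension n(n-1)/2.
n = 14
n(n-1) = 14 * 13 = 182
dim Spin(14) = 182/2 = 91


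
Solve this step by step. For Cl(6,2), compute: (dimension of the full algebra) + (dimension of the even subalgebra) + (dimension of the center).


n = 6 + 2 = 8
Total dim = 2^8 = 256
Even subalgebra dim = 2^7 = 128
n is even, so center dim = 1
Sum = 256 + 128 + 1 = 385


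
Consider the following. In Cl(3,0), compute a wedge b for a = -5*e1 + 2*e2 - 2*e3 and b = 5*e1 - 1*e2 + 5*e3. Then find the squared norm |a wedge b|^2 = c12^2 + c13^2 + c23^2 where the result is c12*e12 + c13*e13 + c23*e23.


a wedge b = (a1*b2 - a2*b1)*e12 + (a1*b3 - a3*b1)*e13 + (a2*b3 - a3*b2)*e23
e12 coeff: (-5)*(-1) - 2*5 = 5 - 10 = -5
e13 coeff: (-5)*5 - (-2)*5 = -25 - (-10) = -15
e23 coeff: 2*5 - (-2)*(-1) = 10 - 2 = 8
|a wedge b|^2 = (-5)^2 + (-15)^2 + 8^2
= 25 + 225 + 64
= 314


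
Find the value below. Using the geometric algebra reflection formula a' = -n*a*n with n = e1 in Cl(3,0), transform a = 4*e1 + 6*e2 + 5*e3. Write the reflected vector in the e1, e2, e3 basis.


Reflection formula: a' = -n*a*n, with n = e1 (unit vector, n^2 = 1).
For reflection through hyperplane perp to e1:
The component along e1 flips sign, others stay.
a = (4, 6, 5)
a' = (-4, 6, 5)
a' = -4*e1 + 6*e2 + 5*e3


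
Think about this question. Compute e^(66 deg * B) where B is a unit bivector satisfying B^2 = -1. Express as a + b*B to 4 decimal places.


For a unit bivector B with B^2 = -1, the exponential series gives
e^(theta*B) = cos(theta) + sin(theta)*B (the GA analogue of Euler's formula).
theta = 66 degrees = 1.151917 rad
cos(66 deg) = 0.4067
sin(66 deg) = 0.9135
exp(theta*B) = 0.4067 + 0.9135*B


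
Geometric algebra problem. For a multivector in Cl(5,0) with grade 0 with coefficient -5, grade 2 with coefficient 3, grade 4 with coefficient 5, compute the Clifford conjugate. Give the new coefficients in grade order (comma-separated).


Clifford conjugate sign for grade k: (-1)^(k(k+1)/2)
Grade 0: (-1)^(0*1/2) = (-1)^0 = 1, coeff -5 -> -5
Grade 2: (-1)^(2*3/2) = (-1)^3 = -1, coeff 3 -> -3
Grade 4: (-1)^(4*5/2) = (-1)^10 = 1, coeff 5 -> 5
Conjugated coefficients: -5, -3, 5


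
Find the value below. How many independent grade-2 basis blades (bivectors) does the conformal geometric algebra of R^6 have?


The conformal model of R^6 uses Cl(7,1) with m = 6 + 2 = 8 generators.
Number of grade-2 blades = C(m, 2) = C(8, 2)
= 8*7/2 = 28


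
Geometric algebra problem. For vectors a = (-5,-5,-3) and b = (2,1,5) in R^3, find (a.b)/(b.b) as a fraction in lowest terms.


Projection coefficient = (a . b) / (b . b)
a . b = (-5)*2 + (-5)*1 + (-3)*5
= -10 + (-5) + (-15) = -30
b . b = 2^2 + 1^2 + 5^2
= 4 + 1 + 25 = 30
Coefficient = -30/30
In lowest terms: -1/1


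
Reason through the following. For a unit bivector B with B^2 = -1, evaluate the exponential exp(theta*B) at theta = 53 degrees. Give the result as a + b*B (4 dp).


For a unit bivector B with B^2 = -1, the exponential series gives
e^(theta*B) = cos(theta) + sin(theta)*B (the GA analogue of Euler's formula).
theta = 53 degrees = 0.925025 rad
cos(53 deg) = 0.6018
sin(53 deg) = 0.7986
exp(theta*B) = 0.6018 + 0.7986*B


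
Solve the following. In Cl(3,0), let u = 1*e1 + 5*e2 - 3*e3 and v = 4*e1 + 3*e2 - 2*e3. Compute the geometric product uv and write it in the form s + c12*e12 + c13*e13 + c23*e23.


In Cl(3,0): e_i^2 = 1, e_ie_j = -e_je_i for i != j.
Scalar part = u . v = 1*4 + 5*3 + (-3)*(-2)
= 4 + 15 + 6 = 25
e12 coeff = 1*3 - 5*4 = 3 - 20 = -17
e13 coeff = 1*(-2) - (-3)*4 = -2 - (-12) = 10
e23 coeff = 5*(-2) - (-3)*3 = -10 - (-9) = -1
uv = 25 - 17*e12 + 10*e13 - 1*e23


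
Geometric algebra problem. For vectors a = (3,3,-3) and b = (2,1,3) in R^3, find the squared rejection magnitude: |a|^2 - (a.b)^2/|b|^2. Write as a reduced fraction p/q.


|a|^2 = 3^2 + 3^2 + (-3)^2 = 27
|b|^2 = 2^2 + 1^2 + 3^2 = 14
a . b = 3*2 + 3*1 + (-3)*3 = 0
(a.b)^2 = 0^2 = 0
|rej|^2 = 27 - 0/14
= (378 - 0)/14
= 378/14
In lowest terms: 27/1


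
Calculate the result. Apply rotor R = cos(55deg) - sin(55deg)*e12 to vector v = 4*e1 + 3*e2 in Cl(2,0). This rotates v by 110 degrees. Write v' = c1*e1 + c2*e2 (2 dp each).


Rotor R = cos(55deg) - sin(55deg)*e12
Rotation angle theta = 2 * 55 = 110 degrees
v' = R*v*~R rotates v by theta.
cos(110deg) = -0.3420, sin(110deg) = 0.9397
v'_1 = 4*cos(110deg) - 3*sin(110deg)
= 4*(-0.3420) - 3*0.9397
= -4.19
v'_2 = 4*sin(110deg) + 3*cos(110deg)
= 4*0.9397 + 3*(-0.3420)
= 2.73
v' = -4.19*e1 + 2.73*e2


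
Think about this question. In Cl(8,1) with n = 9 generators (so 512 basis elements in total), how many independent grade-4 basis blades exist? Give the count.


Number of grade-k basis blades in Cl(p,q) with n = p + q is C(n, k).
n = 8 + 1 = 9
C(9, 4) = 9! / (4! * 5!)
= 362880 / (24 * 120)
= 126


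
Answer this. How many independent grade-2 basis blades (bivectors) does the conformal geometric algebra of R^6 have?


The conformal model of R^6 uses Cl(7,1) with m = 6 + 2 = 8 generators.
Number of grade-2 blades = C(m, 2) = C(8, 2)
= 8*7/2 = 28


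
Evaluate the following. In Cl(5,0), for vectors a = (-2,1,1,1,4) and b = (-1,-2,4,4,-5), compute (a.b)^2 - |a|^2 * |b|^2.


a . b = (-2)*(-1) + 1*(-2) + 1*4 + 1*4 + 4*(-5)
= 2 + (-2) + 4 + 4 + (-20) = -12
|a|^2 = (-2)^2 + 1^2 + 1^2 + 1^2 + 4^2 = 23
|b|^2 = (-1)^2 + (-2)^2 + 4^2 + 4^2 + (-5)^2 = 62
(a.b)^2 = (-12)^2 = 144
|a|^2 * |b|^2 = 23 * 62 = 1426
Result = 144 - 1426 = -1282
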